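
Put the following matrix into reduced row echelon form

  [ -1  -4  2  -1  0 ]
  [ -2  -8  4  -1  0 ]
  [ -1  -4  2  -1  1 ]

[[1, 4, -2, 0, 0], [0, 0, 0, 1, 0], [0, 0, 0, 0, 1]]

Multiply r1 by -1.
  [  1   4  -2   1  0 ]
  [ -2  -8   4  -1  0 ]
  [ -1  -4   2  -1  1 ]
Add 2 times r1 to r2.
  [  1   4  -2   1  0 ]
  [  0   0   0   1  0 ]
  [ -1  -4   2  -1  1 ]
Add r1 to r3.
  [ 1  4  -2  1  0 ]
  [ 0  0   0  1  0 ]
  [ 0  0   0  0  1 ]
Subtract r2 from r1.
  [ 1  4  -2  0  0 ]
  [ 0  0   0  1  0 ]
  [ 0  0   0  0  1 ]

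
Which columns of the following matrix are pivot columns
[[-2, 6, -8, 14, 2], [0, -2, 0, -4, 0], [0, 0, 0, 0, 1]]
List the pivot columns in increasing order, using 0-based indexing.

Multiply R1 by -1/2.
  [ 1  -3  4  -7  -1 ]
  [ 0  -2  0  -4   0 ]
  [ 0   0  0   0   1 ]
Multiply R2 by -1/2.
  [ 1  -3  4  -7  -1 ]
  [ 0   1  0   2   0 ]
  [ 0   0  0   0   1 ]
Add R3 to R1.
  [ 1  -3  4  -7  0 ]
  [ 0   1  0   2  0 ]
  [ 0   0  0   0  1 ]
Add 3 times R2 to R1.
  [ 1  0  4  -1  0 ]
  [ 0  1  0   2  0 ]
  [ 0  0  0   0  1 ]
Pivot columns are the columns containing a leading 1.

0, 1, 4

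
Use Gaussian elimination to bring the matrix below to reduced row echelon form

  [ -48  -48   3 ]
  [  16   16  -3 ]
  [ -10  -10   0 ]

r1 → -1/48·r1
  [   1    1  -1/16 ]
  [  16   16     -3 ]
  [ -10  -10      0 ]
r2 → r2 − 16·r1
  [   1    1  -1/16 ]
  [   0    0     -2 ]
  [ -10  -10      0 ]
r3 → r3 + 10·r1
  [ 1  1  -1/16 ]
  [ 0  0     -2 ]
  [ 0  0   -5/8 ]
r2 → -1/2·r2
  [ 1  1  -1/16 ]
  [ 0  0      1 ]
  [ 0  0   -5/8 ]
r3 → r3 + 5/8·r2
  [ 1  1  -1/16 ]
  [ 0  0      1 ]
  [ 0  0      0 ]
r1 → r1 + 1/16·r2
  [ 1  1  0 ]
  [ 0  0  1 ]
  [ 0  0  0 ]

[[1, 1, 0], [0, 0, 1], [0, 0, 0]]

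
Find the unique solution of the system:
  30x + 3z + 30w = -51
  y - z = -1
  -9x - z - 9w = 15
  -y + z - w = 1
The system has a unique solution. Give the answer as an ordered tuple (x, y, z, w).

(-2, 2, 3, 0)

Form the augmented matrix and row-reduce:
  [ 30   0   3  30  |  -51 ]
  [  0   1  -1   0  |   -1 ]
  [ -9   0  -1  -9  |   15 ]
  [  0  -1   1  -1  |    1 ]
Multiply r1 by 1/30.
  [  1   0  1/10   1  |  -17/10 ]
  [  0   1    -1   0  |      -1 ]
  [ -9   0    -1  -9  |      15 ]
  [  0  -1     1  -1  |       1 ]
Add 9 times r1 to r3.
  [ 1   0   1/10   1  |  -17/10 ]
  [ 0   1     -1   0  |      -1 ]
  [ 0   0  -1/10   0  |   -3/10 ]
  [ 0  -1      1  -1  |       1 ]
Add r2 to r4.
  [ 1  0   1/10   1  |  -17/10 ]
  [ 0  1     -1   0  |      -1 ]
  [ 0  0  -1/10   0  |   -3/10 ]
  [ 0  0      0  -1  |       0 ]
Multiply r3 by -10.
  [ 1  0  1/10   1  |  -17/10 ]
  [ 0  1    -1   0  |      -1 ]
  [ 0  0     1   0  |       3 ]
  [ 0  0     0  -1  |       0 ]
Multiply r4 by -1.
  [ 1  0  1/10  1  |  -17/10 ]
  [ 0  1    -1  0  |      -1 ]
  [ 0  0     1  0  |       3 ]
  [ 0  0     0  1  |       0 ]
Subtract r4 from r1.
  [ 1  0  1/10  0  |  -17/10 ]
  [ 0  1    -1  0  |      -1 ]
  [ 0  0     1  0  |       3 ]
  [ 0  0     0  1  |       0 ]
Add r3 to r2.
  [ 1  0  1/10  0  |  -17/10 ]
  [ 0  1     0  0  |       2 ]
  [ 0  0     1  0  |       3 ]
  [ 0  0     0  1  |       0 ]
Subtract 1/10 times r3 from r1.
  [ 1  0  0  0  |  -2 ]
  [ 0  1  0  0  |   2 ]
  [ 0  0  1  0  |   3 ]
  [ 0  0  0  1  |   0 ]
Reading off the last column: x = -2, y = 2, z = 3, w = 0.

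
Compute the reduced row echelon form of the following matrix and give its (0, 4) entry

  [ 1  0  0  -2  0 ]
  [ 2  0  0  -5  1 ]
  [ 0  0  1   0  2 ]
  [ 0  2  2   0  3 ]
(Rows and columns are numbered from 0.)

-2

R2 := R2 − 2·R1
  [ 1  0  0  -2  0 ]
  [ 0  0  0  -1  1 ]
  [ 0  0  1   0  2 ]
  [ 0  2  2   0  3 ]
R2 ↔ R4
  [ 1  0  0  -2  0 ]
  [ 0  2  2   0  3 ]
  [ 0  0  1   0  2 ]
  [ 0  0  0  -1  1 ]
R2 := 1/2·R2
  [ 1  0  0  -2    0 ]
  [ 0  1  1   0  3/2 ]
  [ 0  0  1   0    2 ]
  [ 0  0  0  -1    1 ]
R4 := -1·R4
  [ 1  0  0  -2    0 ]
  [ 0  1  1   0  3/2 ]
  [ 0  0  1   0    2 ]
  [ 0  0  0   1   -1 ]
R1 := R1 + 2·R4
  [ 1  0  0  0   -2 ]
  [ 0  1  1  0  3/2 ]
  [ 0  0  1  0    2 ]
  [ 0  0  0  1   -1 ]
R2 := R2 − R3
  [ 1  0  0  0    -2 ]
  [ 0  1  0  0  -1/2 ]
  [ 0  0  1  0     2 ]
  [ 0  0  0  1    -1 ]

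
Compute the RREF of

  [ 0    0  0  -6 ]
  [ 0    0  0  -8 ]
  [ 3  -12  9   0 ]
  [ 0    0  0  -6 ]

r1 <=> r3
  [ 3  -12  9   0 ]
  [ 0    0  0  -8 ]
  [ 0    0  0  -6 ]
  [ 0    0  0  -6 ]
r1 := 1/3·r1
  [ 1  -4  3   0 ]
  [ 0   0  0  -8 ]
  [ 0   0  0  -6 ]
  [ 0   0  0  -6 ]
r2 := -1/8·r2
  [ 1  -4  3   0 ]
  [ 0   0  0   1 ]
  [ 0   0  0  -6 ]
  [ 0   0  0  -6 ]
r3 := r3 + 6·r2
  [ 1  -4  3   0 ]
  [ 0   0  0   1 ]
  [ 0   0  0   0 ]
  [ 0   0  0  -6 ]
r4 := r4 + 6·r2
  [ 1  -4  3  0 ]
  [ 0   0  0  1 ]
  [ 0   0  0  0 ]
  [ 0   0  0  0 ]

[[1, -4, 3, 0], [0, 0, 0, 1], [0, 0, 0, 0], [0, 0, 0, 0]]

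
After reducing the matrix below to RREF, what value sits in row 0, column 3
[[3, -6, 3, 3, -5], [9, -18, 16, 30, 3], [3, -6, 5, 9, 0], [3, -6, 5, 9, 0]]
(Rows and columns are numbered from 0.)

R1 → 1/3·R1
  [ 1   -2   1   1  -5/3 ]
  [ 9  -18  16  30     3 ]
  [ 3   -6   5   9     0 ]
  [ 3   -6   5   9     0 ]
R2 → R2 − 9·R1
  [ 1  -2  1   1  -5/3 ]
  [ 0   0  7  21    18 ]
  [ 3  -6  5   9     0 ]
  [ 3  -6  5   9     0 ]
R3 → R3 − 3·R1
  [ 1  -2  1   1  -5/3 ]
  [ 0   0  7  21    18 ]
  [ 0   0  2   6     5 ]
  [ 3  -6  5   9     0 ]
R4 → R4 − 3·R1
  [ 1  -2  1   1  -5/3 ]
  [ 0   0  7  21    18 ]
  [ 0   0  2   6     5 ]
  [ 0   0  2   6     5 ]
R2 → 1/7·R2
  [ 1  -2  1  1  -5/3 ]
  [ 0   0  1  3  18/7 ]
  [ 0   0  2  6     5 ]
  [ 0   0  2  6     5 ]
R3 → R3 − 2·R2
  [ 1  -2  1  1  -5/3 ]
  [ 0   0  1  3  18/7 ]
  [ 0   0  0  0  -1/7 ]
  [ 0   0  2  6     5 ]
R4 → R4 − 2·R2
  [ 1  -2  1  1  -5/3 ]
  [ 0   0  1  3  18/7 ]
  [ 0   0  0  0  -1/7 ]
  [ 0   0  0  0  -1/7 ]
R3 → -7·R3
  [ 1  -2  1  1  -5/3 ]
  [ 0   0  1  3  18/7 ]
  [ 0   0  0  0     1 ]
  [ 0   0  0  0  -1/7 ]
R4 → R4 + 1/7·R3
  [ 1  -2  1  1  -5/3 ]
  [ 0   0  1  3  18/7 ]
  [ 0   0  0  0     1 ]
  [ 0   0  0  0     0 ]
R2 → R2 − 18/7·R3
  [ 1  -2  1  1  -5/3 ]
  [ 0   0  1  3     0 ]
  [ 0   0  0  0     1 ]
  [ 0   0  0  0     0 ]
R1 → R1 + 5/3·R3
  [ 1  -2  1  1  0 ]
  [ 0   0  1  3  0 ]
  [ 0   0  0  0  1 ]
  [ 0   0  0  0  0 ]
R1 → R1 − R2
  [ 1  -2  0  -2  0 ]
  [ 0   0  1   3  0 ]
  [ 0   0  0   0  1 ]
  [ 0   0  0   0  0 ]

-2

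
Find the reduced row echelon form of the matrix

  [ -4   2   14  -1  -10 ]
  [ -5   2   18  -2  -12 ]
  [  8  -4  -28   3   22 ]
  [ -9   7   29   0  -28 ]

ρ1 -> -1/4·ρ1
  [  1  -1/2  -7/2  1/4  5/2 ]
  [ -5     2    18   -2  -12 ]
  [  8    -4   -28    3   22 ]
  [ -9     7    29    0  -28 ]
ρ2 -> ρ2 + 5·ρ1
  [  1  -1/2  -7/2   1/4  5/2 ]
  [  0  -1/2   1/2  -3/4  1/2 ]
  [  8    -4   -28     3   22 ]
  [ -9     7    29     0  -28 ]
ρ3 -> ρ3 − 8·ρ1
  [  1  -1/2  -7/2   1/4  5/2 ]
  [  0  -1/2   1/2  -3/4  1/2 ]
  [  0     0     0     1    2 ]
  [ -9     7    29     0  -28 ]
ρ4 -> ρ4 + 9·ρ1
  [ 1  -1/2  -7/2   1/4    5/2 ]
  [ 0  -1/2   1/2  -3/4    1/2 ]
  [ 0     0     0     1      2 ]
  [ 0   5/2  -5/2   9/4  -11/2 ]
ρ2 -> -2·ρ2
  [ 1  -1/2  -7/2  1/4    5/2 ]
  [ 0     1    -1  3/2     -1 ]
  [ 0     0     0    1      2 ]
  [ 0   5/2  -5/2  9/4  -11/2 ]
ρ4 -> ρ4 − 5/2·ρ2
  [ 1  -1/2  -7/2   1/4  5/2 ]
  [ 0     1    -1   3/2   -1 ]
  [ 0     0     0     1    2 ]
  [ 0     0     0  -3/2   -3 ]
ρ4 -> ρ4 + 3/2·ρ3
  [ 1  -1/2  -7/2  1/4  5/2 ]
  [ 0     1    -1  3/2   -1 ]
  [ 0     0     0    1    2 ]
  [ 0     0     0    0    0 ]
ρ2 -> ρ2 − 3/2·ρ3
  [ 1  -1/2  -7/2  1/4  5/2 ]
  [ 0     1    -1    0   -4 ]
  [ 0     0     0    1    2 ]
  [ 0     0     0    0    0 ]
ρ1 -> ρ1 − 1/4·ρ3
  [ 1  -1/2  -7/2  0   2 ]
  [ 0     1    -1  0  -4 ]
  [ 0     0     0  1   2 ]
  [ 0     0     0  0   0 ]
ρ1 -> ρ1 + 1/2·ρ2
  [ 1  0  -4  0   0 ]
  [ 0  1  -1  0  -4 ]
  [ 0  0   0  1   2 ]
  [ 0  0   0  0   0 ]

[[1, 0, -4, 0, 0], [0, 1, -1, 0, -4], [0, 0, 0, 1, 2], [0, 0, 0, 0, 0]]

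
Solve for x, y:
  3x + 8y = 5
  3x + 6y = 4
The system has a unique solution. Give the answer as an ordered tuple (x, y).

Form the augmented matrix and row-reduce:
  [ 3  8  |  5 ]
  [ 3  6  |  4 ]
r1 → 1/3·r1
  [ 1  8/3  |  5/3 ]
  [ 3    6  |    4 ]
r2 → r2 − 3·r1
  [ 1  8/3  |  5/3 ]
  [ 0   -2  |   -1 ]
r2 → -1/2·r2
  [ 1  8/3  |  5/3 ]
  [ 0    1  |  1/2 ]
r1 → r1 − 8/3·r2
  [ 1  0  |  1/3 ]
  [ 0  1  |  1/2 ]
Reading off the last column: x = 1/3, y = 1/2.

(1/3, 1/2)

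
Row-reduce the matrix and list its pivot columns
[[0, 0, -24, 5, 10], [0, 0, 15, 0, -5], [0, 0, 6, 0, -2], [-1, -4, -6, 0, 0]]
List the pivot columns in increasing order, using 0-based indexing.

0, 2, 3

r1 <-> r4
  [ -1  -4   -6  0   0 ]
  [  0   0   15  0  -5 ]
  [  0   0    6  0  -2 ]
  [  0   0  -24  5  10 ]
r1 := -1·r1
  [ 1  4    6  0   0 ]
  [ 0  0   15  0  -5 ]
  [ 0  0    6  0  -2 ]
  [ 0  0  -24  5  10 ]
r2 := 1/15·r2
  [ 1  4    6  0     0 ]
  [ 0  0    1  0  -1/3 ]
  [ 0  0    6  0    -2 ]
  [ 0  0  -24  5    10 ]
r3 := r3 − 6·r2
  [ 1  4    6  0     0 ]
  [ 0  0    1  0  -1/3 ]
  [ 0  0    0  0     0 ]
  [ 0  0  -24  5    10 ]
r4 := r4 + 24·r2
  [ 1  4  6  0     0 ]
  [ 0  0  1  0  -1/3 ]
  [ 0  0  0  0     0 ]
  [ 0  0  0  5     2 ]
r3 <-> r4
  [ 1  4  6  0     0 ]
  [ 0  0  1  0  -1/3 ]
  [ 0  0  0  5     2 ]
  [ 0  0  0  0     0 ]
r3 := 1/5·r3
  [ 1  4  6  0     0 ]
  [ 0  0  1  0  -1/3 ]
  [ 0  0  0  1   2/5 ]
  [ 0  0  0  0     0 ]
r1 := r1 − 6·r2
  [ 1  4  0  0     2 ]
  [ 0  0  1  0  -1/3 ]
  [ 0  0  0  1   2/5 ]
  [ 0  0  0  0     0 ]
Pivot columns are the columns containing a leading 1.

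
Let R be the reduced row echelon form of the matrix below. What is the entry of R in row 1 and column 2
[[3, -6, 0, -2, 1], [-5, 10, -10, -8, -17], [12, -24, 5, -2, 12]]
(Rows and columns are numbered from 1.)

ρ1 ← 1/3·ρ1
  [  1   -2    0  -2/3  1/3 ]
  [ -5   10  -10    -8  -17 ]
  [ 12  -24    5    -2   12 ]
ρ2 ← ρ2 + 5·ρ1
  [  1   -2    0   -2/3    1/3 ]
  [  0    0  -10  -34/3  -46/3 ]
  [ 12  -24    5     -2     12 ]
ρ3 ← ρ3 − 12·ρ1
  [ 1  -2    0   -2/3    1/3 ]
  [ 0   0  -10  -34/3  -46/3 ]
  [ 0   0    5      6      8 ]
ρ2 ← -1/10·ρ2
  [ 1  -2  0   -2/3    1/3 ]
  [ 0   0  1  17/15  23/15 ]
  [ 0   0  5      6      8 ]
ρ3 ← ρ3 − 5·ρ2
  [ 1  -2  0   -2/3    1/3 ]
  [ 0   0  1  17/15  23/15 ]
  [ 0   0  0    1/3    1/3 ]
ρ3 ← 3·ρ3
  [ 1  -2  0   -2/3    1/3 ]
  [ 0   0  1  17/15  23/15 ]
  [ 0   0  0      1      1 ]
ρ2 ← ρ2 − 17/15·ρ3
  [ 1  -2  0  -2/3  1/3 ]
  [ 0   0  1     0  2/5 ]
  [ 0   0  0     1    1 ]
ρ1 ← ρ1 + 2/3·ρ3
  [ 1  -2  0  0    1 ]
  [ 0   0  1  0  2/5 ]
  [ 0   0  0  1    1 ]

-2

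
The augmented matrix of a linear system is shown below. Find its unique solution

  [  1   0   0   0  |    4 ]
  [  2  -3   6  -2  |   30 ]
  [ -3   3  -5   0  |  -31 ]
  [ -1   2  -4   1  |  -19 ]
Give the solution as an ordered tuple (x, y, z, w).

(4, 2, 5, 1)

ρ2 ← ρ2 − 2·ρ1
  [  1   0   0   0  |    4 ]
  [  0  -3   6  -2  |   22 ]
  [ -3   3  -5   0  |  -31 ]
  [ -1   2  -4   1  |  -19 ]
ρ3 ← ρ3 + 3·ρ1
  [  1   0   0   0  |    4 ]
  [  0  -3   6  -2  |   22 ]
  [  0   3  -5   0  |  -19 ]
  [ -1   2  -4   1  |  -19 ]
ρ4 ← ρ4 + ρ1
  [ 1   0   0   0  |    4 ]
  [ 0  -3   6  -2  |   22 ]
  [ 0   3  -5   0  |  -19 ]
  [ 0   2  -4   1  |  -15 ]
ρ2 ← -1/3·ρ2
  [ 1  0   0    0  |      4 ]
  [ 0  1  -2  2/3  |  -22/3 ]
  [ 0  3  -5    0  |    -19 ]
  [ 0  2  -4    1  |    -15 ]
ρ3 ← ρ3 − 3·ρ2
  [ 1  0   0    0  |      4 ]
  [ 0  1  -2  2/3  |  -22/3 ]
  [ 0  0   1   -2  |      3 ]
  [ 0  2  -4    1  |    -15 ]
ρ4 ← ρ4 − 2·ρ2
  [ 1  0   0     0  |      4 ]
  [ 0  1  -2   2/3  |  -22/3 ]
  [ 0  0   1    -2  |      3 ]
  [ 0  0   0  -1/3  |   -1/3 ]
ρ4 ← -3·ρ4
  [ 1  0   0    0  |      4 ]
  [ 0  1  -2  2/3  |  -22/3 ]
  [ 0  0   1   -2  |      3 ]
  [ 0  0   0    1  |      1 ]
ρ3 ← ρ3 + 2·ρ4
  [ 1  0   0    0  |      4 ]
  [ 0  1  -2  2/3  |  -22/3 ]
  [ 0  0   1    0  |      5 ]
  [ 0  0   0    1  |      1 ]
ρ2 ← ρ2 − 2/3·ρ4
  [ 1  0   0  0  |   4 ]
  [ 0  1  -2  0  |  -8 ]
  [ 0  0   1  0  |   5 ]
  [ 0  0   0  1  |   1 ]
ρ2 ← ρ2 + 2·ρ3
  [ 1  0  0  0  |  4 ]
  [ 0  1  0  0  |  2 ]
  [ 0  0  1  0  |  5 ]
  [ 0  0  0  1  |  1 ]
Reading off the last column: x = 4, y = 2, z = 5, w = 1.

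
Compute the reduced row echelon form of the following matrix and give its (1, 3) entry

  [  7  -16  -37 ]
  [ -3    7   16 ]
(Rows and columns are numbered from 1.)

r1 -> 1/7·r1
  [  1  -16/7  -37/7 ]
  [ -3      7     16 ]
r2 -> r2 + 3·r1
  [ 1  -16/7  -37/7 ]
  [ 0    1/7    1/7 ]
r2 -> 7·r2
  [ 1  -16/7  -37/7 ]
  [ 0      1      1 ]
r1 -> r1 + 16/7·r2
  [ 1  0  -3 ]
  [ 0  1   1 ]

-3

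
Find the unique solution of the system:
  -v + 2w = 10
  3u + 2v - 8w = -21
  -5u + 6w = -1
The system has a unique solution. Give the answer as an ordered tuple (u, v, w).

Form the augmented matrix and row-reduce:
  [  0  -1   2  |   10 ]
  [  3   2  -8  |  -21 ]
  [ -5   0   6  |   -1 ]
r1 <=> r2
  [  3   2  -8  |  -21 ]
  [  0  -1   2  |   10 ]
  [ -5   0   6  |   -1 ]
r1 ← 1/3·r1
  [  1  2/3  -8/3  |  -7 ]
  [  0   -1     2  |  10 ]
  [ -5    0     6  |  -1 ]
r3 ← r3 + 5·r1
  [ 1   2/3   -8/3  |   -7 ]
  [ 0    -1      2  |   10 ]
  [ 0  10/3  -22/3  |  -36 ]
r2 ← -1·r2
  [ 1   2/3   -8/3  |   -7 ]
  [ 0     1     -2  |  -10 ]
  [ 0  10/3  -22/3  |  -36 ]
r3 ← r3 − 10/3·r2
  [ 1  2/3  -8/3  |    -7 ]
  [ 0    1    -2  |   -10 ]
  [ 0    0  -2/3  |  -8/3 ]
r3 ← -3/2·r3
  [ 1  2/3  -8/3  |   -7 ]
  [ 0    1    -2  |  -10 ]
  [ 0    0     1  |    4 ]
r2 ← r2 + 2·r3
  [ 1  2/3  -8/3  |  -7 ]
  [ 0    1     0  |  -2 ]
  [ 0    0     1  |   4 ]
r1 ← r1 + 8/3·r3
  [ 1  2/3  0  |  11/3 ]
  [ 0    1  0  |    -2 ]
  [ 0    0  1  |     4 ]
r1 ← r1 − 2/3·r2
  [ 1  0  0  |   5 ]
  [ 0  1  0  |  -2 ]
  [ 0  0  1  |   4 ]
Reading off the last column: u = 5, v = -2, w = 4.

(5, -2, 4)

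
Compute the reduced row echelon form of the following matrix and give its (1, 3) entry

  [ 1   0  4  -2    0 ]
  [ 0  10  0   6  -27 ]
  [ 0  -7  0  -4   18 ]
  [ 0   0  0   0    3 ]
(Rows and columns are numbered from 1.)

4

R2 → 1/10·R2
  [ 1   0  4   -2       0 ]
  [ 0   1  0  3/5  -27/10 ]
  [ 0  -7  0   -4      18 ]
  [ 0   0  0    0       3 ]
R3 → R3 + 7·R2
  [ 1  0  4   -2       0 ]
  [ 0  1  0  3/5  -27/10 ]
  [ 0  0  0  1/5   -9/10 ]
  [ 0  0  0    0       3 ]
R3 → 5·R3
  [ 1  0  4   -2       0 ]
  [ 0  1  0  3/5  -27/10 ]
  [ 0  0  0    1    -9/2 ]
  [ 0  0  0    0       3 ]
R4 → 1/3·R4
  [ 1  0  4   -2       0 ]
  [ 0  1  0  3/5  -27/10 ]
  [ 0  0  0    1    -9/2 ]
  [ 0  0  0    0       1 ]
R3 → R3 + 9/2·R4
  [ 1  0  4   -2       0 ]
  [ 0  1  0  3/5  -27/10 ]
  [ 0  0  0    1       0 ]
  [ 0  0  0    0       1 ]
R2 → R2 + 27/10·R4
  [ 1  0  4   -2  0 ]
  [ 0  1  0  3/5  0 ]
  [ 0  0  0    1  0 ]
  [ 0  0  0    0  1 ]
R2 → R2 − 3/5·R3
  [ 1  0  4  -2  0 ]
  [ 0  1  0   0  0 ]
  [ 0  0  0   1  0 ]
  [ 0  0  0   0  1 ]
R1 → R1 + 2·R3
  [ 1  0  4  0  0 ]
  [ 0  1  0  0  0 ]
  [ 0  0  0  1  0 ]
  [ 0  0  0  0  1 ]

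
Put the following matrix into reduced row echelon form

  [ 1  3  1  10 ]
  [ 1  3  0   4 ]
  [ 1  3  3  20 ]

R2 ← R2 − R1
R3 ← R3 − R1
R2 ← -1·R2
R3 ← R3 − 2·R2
R3 ← -1/2·R3
R2 ← R2 − 6·R3
R1 ← R1 − 10·R3
R1 ← R1 − R2

[[1, 3, 0, 0], [0, 0, 1, 0], [0, 0, 0, 1]]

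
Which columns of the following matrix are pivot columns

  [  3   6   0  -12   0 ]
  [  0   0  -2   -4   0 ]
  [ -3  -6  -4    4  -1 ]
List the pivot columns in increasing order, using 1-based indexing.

1, 3, 5

r1 := 1/3·r1
  [  1   2   0  -4   0 ]
  [  0   0  -2  -4   0 ]
  [ -3  -6  -4   4  -1 ]
r3 := r3 + 3·r1
  [ 1  2   0  -4   0 ]
  [ 0  0  -2  -4   0 ]
  [ 0  0  -4  -8  -1 ]
r2 := -1/2·r2
  [ 1  2   0  -4   0 ]
  [ 0  0   1   2   0 ]
  [ 0  0  -4  -8  -1 ]
r3 := r3 + 4·r2
  [ 1  2  0  -4   0 ]
  [ 0  0  1   2   0 ]
  [ 0  0  0   0  -1 ]
r3 := -1·r3
  [ 1  2  0  -4  0 ]
  [ 0  0  1   2  0 ]
  [ 0  0  0   0  1 ]
Pivot columns are the columns containing a leading 1.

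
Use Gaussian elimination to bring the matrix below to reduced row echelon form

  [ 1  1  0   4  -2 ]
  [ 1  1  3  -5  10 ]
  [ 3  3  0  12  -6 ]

[[1, 1, 0, 4, -2], [0, 0, 1, -3, 4], [0, 0, 0, 0, 0]]

r2 ← r2 − r1
  [ 1  1  0   4  -2 ]
  [ 0  0  3  -9  12 ]
  [ 3  3  0  12  -6 ]
r3 ← r3 − 3·r1
  [ 1  1  0   4  -2 ]
  [ 0  0  3  -9  12 ]
  [ 0  0  0   0   0 ]
r2 ← 1/3·r2
  [ 1  1  0   4  -2 ]
  [ 0  0  1  -3   4 ]
  [ 0  0  0   0   0 ]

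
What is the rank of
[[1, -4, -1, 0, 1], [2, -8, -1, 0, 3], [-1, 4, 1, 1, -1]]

rank = 3

ρ2 := ρ2 − 2·ρ1
  [  1  -4  -1  0   1 ]
  [  0   0   1  0   1 ]
  [ -1   4   1  1  -1 ]
ρ3 := ρ3 + ρ1
  [ 1  -4  -1  0  1 ]
  [ 0   0   1  0  1 ]
  [ 0   0   0  1  0 ]
ρ1 := ρ1 + ρ2
  [ 1  -4  0  0  2 ]
  [ 0   0  1  0  1 ]
  [ 0   0  0  1  0 ]
The reduced form has 3 nonzero rows.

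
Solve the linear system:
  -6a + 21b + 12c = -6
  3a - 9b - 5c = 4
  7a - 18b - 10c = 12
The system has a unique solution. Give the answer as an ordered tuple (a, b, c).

Form the augmented matrix and row-reduce:
  [ -6   21   12  |  -6 ]
  [  3   -9   -5  |   4 ]
  [  7  -18  -10  |  12 ]
ρ1 -> -1/6·ρ1
ρ2 -> ρ2 − 3·ρ1
ρ3 -> ρ3 − 7·ρ1
ρ2 -> 2/3·ρ2
ρ3 -> ρ3 − 13/2·ρ2
ρ3 -> -3·ρ3
ρ2 -> ρ2 − 2/3·ρ3
ρ1 -> ρ1 + 2·ρ3
ρ1 -> ρ1 + 7/2·ρ2
Reading off the last column: a = 4, b = 2, c = -2.

(4, 2, -2)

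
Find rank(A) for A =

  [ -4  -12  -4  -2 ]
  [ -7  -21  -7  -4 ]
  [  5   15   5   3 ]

Multiply r1 by -1/4.
  [  1    3   1  1/2 ]
  [ -7  -21  -7   -4 ]
  [  5   15   5    3 ]
Add 7 times r1 to r2.
  [ 1   3  1   1/2 ]
  [ 0   0  0  -1/2 ]
  [ 5  15  5     3 ]
Subtract 5 times r1 from r3.
  [ 1  3  1   1/2 ]
  [ 0  0  0  -1/2 ]
  [ 0  0  0   1/2 ]
Multiply r2 by -2.
  [ 1  3  1  1/2 ]
  [ 0  0  0    1 ]
  [ 0  0  0  1/2 ]
Subtract 1/2 times r2 from r3.
  [ 1  3  1  1/2 ]
  [ 0  0  0    1 ]
  [ 0  0  0    0 ]
Subtract 1/2 times r2 from r1.
  [ 1  3  1  0 ]
  [ 0  0  0  1 ]
  [ 0  0  0  0 ]
The reduced form has 2 nonzero rows.

rank = 2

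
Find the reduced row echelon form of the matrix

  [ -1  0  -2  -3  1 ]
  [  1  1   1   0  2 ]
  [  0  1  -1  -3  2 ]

[[1, 0, 2, 3, 0], [0, 1, -1, -3, 0], [0, 0, 0, 0, 1]]

r1 := -1·r1
  [ 1  0   2   3  -1 ]
  [ 1  1   1   0   2 ]
  [ 0  1  -1  -3   2 ]
r2 := r2 − r1
  [ 1  0   2   3  -1 ]
  [ 0  1  -1  -3   3 ]
  [ 0  1  -1  -3   2 ]
r3 := r3 − r2
  [ 1  0   2   3  -1 ]
  [ 0  1  -1  -3   3 ]
  [ 0  0   0   0  -1 ]
r3 := -1·r3
  [ 1  0   2   3  -1 ]
  [ 0  1  -1  -3   3 ]
  [ 0  0   0   0   1 ]
r2 := r2 − 3·r3
  [ 1  0   2   3  -1 ]
  [ 0  1  -1  -3   0 ]
  [ 0  0   0   0   1 ]
r1 := r1 + r3
  [ 1  0   2   3  0 ]
  [ 0  1  -1  -3  0 ]
  [ 0  0   0   0  1 ]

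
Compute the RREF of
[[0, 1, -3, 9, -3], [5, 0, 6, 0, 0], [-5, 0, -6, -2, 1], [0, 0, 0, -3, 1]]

ρ1 <=> ρ2
  [  5  0   6   0   0 ]
  [  0  1  -3   9  -3 ]
  [ -5  0  -6  -2   1 ]
  [  0  0   0  -3   1 ]
ρ1 ← 1/5·ρ1
  [  1  0  6/5   0   0 ]
  [  0  1   -3   9  -3 ]
  [ -5  0   -6  -2   1 ]
  [  0  0    0  -3   1 ]
ρ3 ← ρ3 + 5·ρ1
  [ 1  0  6/5   0   0 ]
  [ 0  1   -3   9  -3 ]
  [ 0  0    0  -2   1 ]
  [ 0  0    0  -3   1 ]
ρ3 ← -1/2·ρ3
  [ 1  0  6/5   0     0 ]
  [ 0  1   -3   9    -3 ]
  [ 0  0    0   1  -1/2 ]
  [ 0  0    0  -3     1 ]
ρ4 ← ρ4 + 3·ρ3
  [ 1  0  6/5  0     0 ]
  [ 0  1   -3  9    -3 ]
  [ 0  0    0  1  -1/2 ]
  [ 0  0    0  0  -1/2 ]
ρ4 ← -2·ρ4
  [ 1  0  6/5  0     0 ]
  [ 0  1   -3  9    -3 ]
  [ 0  0    0  1  -1/2 ]
  [ 0  0    0  0     1 ]
ρ3 ← ρ3 + 1/2·ρ4
  [ 1  0  6/5  0   0 ]
  [ 0  1   -3  9  -3 ]
  [ 0  0    0  1   0 ]
  [ 0  0    0  0   1 ]
ρ2 ← ρ2 + 3·ρ4
  [ 1  0  6/5  0  0 ]
  [ 0  1   -3  9  0 ]
  [ 0  0    0  1  0 ]
  [ 0  0    0  0  1 ]
ρ2 ← ρ2 − 9·ρ3
  [ 1  0  6/5  0  0 ]
  [ 0  1   -3  0  0 ]
  [ 0  0    0  1  0 ]
  [ 0  0    0  0  1 ]

[[1, 0, 6/5, 0, 0], [0, 1, -3, 0, 0], [0, 0, 0, 1, 0], [0, 0, 0, 0, 1]]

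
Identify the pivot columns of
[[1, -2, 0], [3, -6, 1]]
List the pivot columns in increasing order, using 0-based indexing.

0, 2

r2 ← r2 − 3·r1
  [ 1  -2  0 ]
  [ 0   0  1 ]
Pivot columns are the columns containing a leading 1.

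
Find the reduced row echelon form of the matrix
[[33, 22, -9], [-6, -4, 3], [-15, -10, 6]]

Multiply ρ1 by 1/33.
Add 6 times ρ1 to ρ2.
Add 15 times ρ1 to ρ3.
Multiply ρ2 by 11/15.
Subtract 21/11 times ρ2 from ρ3.
Add 3/11 times ρ2 to ρ1.

[[1, 2/3, 0], [0, 0, 1], [0, 0, 0]]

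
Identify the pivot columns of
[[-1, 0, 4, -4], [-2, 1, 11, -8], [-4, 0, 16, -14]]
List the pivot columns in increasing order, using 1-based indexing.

1, 2, 4

R1 -> -1·R1
R2 -> R2 + 2·R1
R3 -> R3 + 4·R1
R3 -> 1/2·R3
R1 -> R1 − 4·R3
Pivot columns are the columns containing a leading 1.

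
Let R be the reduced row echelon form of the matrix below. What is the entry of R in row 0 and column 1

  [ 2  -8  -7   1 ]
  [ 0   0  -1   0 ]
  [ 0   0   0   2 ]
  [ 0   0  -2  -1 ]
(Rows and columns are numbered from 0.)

-4

R1 → 1/2·R1
  [ 1  -4  -7/2  1/2 ]
  [ 0   0    -1    0 ]
  [ 0   0     0    2 ]
  [ 0   0    -2   -1 ]
R2 → -1·R2
  [ 1  -4  -7/2  1/2 ]
  [ 0   0     1    0 ]
  [ 0   0     0    2 ]
  [ 0   0    -2   -1 ]
R4 → R4 + 2·R2
  [ 1  -4  -7/2  1/2 ]
  [ 0   0     1    0 ]
  [ 0   0     0    2 ]
  [ 0   0     0   -1 ]
R3 → 1/2·R3
  [ 1  -4  -7/2  1/2 ]
  [ 0   0     1    0 ]
  [ 0   0     0    1 ]
  [ 0   0     0   -1 ]
R4 → R4 + R3
  [ 1  -4  -7/2  1/2 ]
  [ 0   0     1    0 ]
  [ 0   0     0    1 ]
  [ 0   0     0    0 ]
R1 → R1 − 1/2·R3
  [ 1  -4  -7/2  0 ]
  [ 0   0     1  0 ]
  [ 0   0     0  1 ]
  [ 0   0     0  0 ]
R1 → R1 + 7/2·R2
  [ 1  -4  0  0 ]
  [ 0   0  1  0 ]
  [ 0   0  0  1 ]
  [ 0   0  0  0 ]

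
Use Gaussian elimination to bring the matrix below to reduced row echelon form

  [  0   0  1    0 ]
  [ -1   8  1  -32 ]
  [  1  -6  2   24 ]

Swap ρ1 and ρ2.
  [ -1   8  1  -32 ]
  [  0   0  1    0 ]
  [  1  -6  2   24 ]
Multiply ρ1 by -1.
  [ 1  -8  -1  32 ]
  [ 0   0   1   0 ]
  [ 1  -6   2  24 ]
Subtract ρ1 from ρ3.
  [ 1  -8  -1  32 ]
  [ 0   0   1   0 ]
  [ 0   2   3  -8 ]
Swap ρ2 and ρ3.
  [ 1  -8  -1  32 ]
  [ 0   2   3  -8 ]
  [ 0   0   1   0 ]
Multiply ρ2 by 1/2.
  [ 1  -8   -1  32 ]
  [ 0   1  3/2  -4 ]
  [ 0   0    1   0 ]
Subtract 3/2 times ρ3 from ρ2.
  [ 1  -8  -1  32 ]
  [ 0   1   0  -4 ]
  [ 0   0   1   0 ]
Add ρ3 to ρ1.
  [ 1  -8  0  32 ]
  [ 0   1  0  -4 ]
  [ 0   0  1   0 ]
Add 8 times ρ2 to ρ1.
  [ 1  0  0   0 ]
  [ 0  1  0  -4 ]
  [ 0  0  1   0 ]

[[1, 0, 0, 0], [0, 1, 0, -4], [0, 0, 1, 0]]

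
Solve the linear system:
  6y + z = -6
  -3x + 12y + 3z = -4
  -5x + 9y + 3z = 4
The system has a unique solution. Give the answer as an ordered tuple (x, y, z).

Form the augmented matrix and row-reduce:
  [  0   6  1  |  -6 ]
  [ -3  12  3  |  -4 ]
  [ -5   9  3  |   4 ]
r1 <-> r2
  [ -3  12  3  |  -4 ]
  [  0   6  1  |  -6 ]
  [ -5   9  3  |   4 ]
r1 -> -1/3·r1
  [  1  -4  -1  |  4/3 ]
  [  0   6   1  |   -6 ]
  [ -5   9   3  |    4 ]
r3 -> r3 + 5·r1
  [ 1   -4  -1  |   4/3 ]
  [ 0    6   1  |    -6 ]
  [ 0  -11  -2  |  32/3 ]
r2 -> 1/6·r2
  [ 1   -4   -1  |   4/3 ]
  [ 0    1  1/6  |    -1 ]
  [ 0  -11   -2  |  32/3 ]
r3 -> r3 + 11·r2
  [ 1  -4    -1  |   4/3 ]
  [ 0   1   1/6  |    -1 ]
  [ 0   0  -1/6  |  -1/3 ]
r3 -> -6·r3
  [ 1  -4   -1  |  4/3 ]
  [ 0   1  1/6  |   -1 ]
  [ 0   0    1  |    2 ]
r2 -> r2 − 1/6·r3
  [ 1  -4  -1  |   4/3 ]
  [ 0   1   0  |  -4/3 ]
  [ 0   0   1  |     2 ]
r1 -> r1 + r3
  [ 1  -4  0  |  10/3 ]
  [ 0   1  0  |  -4/3 ]
  [ 0   0  1  |     2 ]
r1 -> r1 + 4·r2
  [ 1  0  0  |    -2 ]
  [ 0  1  0  |  -4/3 ]
  [ 0  0  1  |     2 ]
Reading off the last column: x = -2, y = -4/3, z = 2.

(-2, -4/3, 2)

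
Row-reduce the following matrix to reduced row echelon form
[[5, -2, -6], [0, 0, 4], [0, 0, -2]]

r1 → 1/5·r1
r2 → 1/4·r2
r3 → r3 + 2·r2
r1 → r1 + 6/5·r2

[[1, -2/5, 0], [0, 0, 1], [0, 0, 0]]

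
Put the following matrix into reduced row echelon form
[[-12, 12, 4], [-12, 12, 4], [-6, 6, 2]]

r1 → -1/12·r1
  [   1  -1  -1/3 ]
  [ -12  12     4 ]
  [  -6   6     2 ]
r2 → r2 + 12·r1
  [  1  -1  -1/3 ]
  [  0   0     0 ]
  [ -6   6     2 ]
r3 → r3 + 6·r1
  [ 1  -1  -1/3 ]
  [ 0   0     0 ]
  [ 0   0     0 ]

[[1, -1, -1/3], [0, 0, 0], [0, 0, 0]]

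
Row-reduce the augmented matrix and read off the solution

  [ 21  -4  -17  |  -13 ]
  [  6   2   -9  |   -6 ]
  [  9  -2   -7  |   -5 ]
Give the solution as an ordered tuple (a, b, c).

r1 → 1/21·r1
  [ 1  -4/21  -17/21  |  -13/21 ]
  [ 6      2      -9  |      -6 ]
  [ 9     -2      -7  |      -5 ]
r2 → r2 − 6·r1
  [ 1  -4/21  -17/21  |  -13/21 ]
  [ 0   22/7   -29/7  |   -16/7 ]
  [ 9     -2      -7  |      -5 ]
r3 → r3 − 9·r1
  [ 1  -4/21  -17/21  |  -13/21 ]
  [ 0   22/7   -29/7  |   -16/7 ]
  [ 0   -2/7     2/7  |     4/7 ]
r2 → 7/22·r2
  [ 1  -4/21  -17/21  |  -13/21 ]
  [ 0      1  -29/22  |   -8/11 ]
  [ 0   -2/7     2/7  |     4/7 ]
r3 → r3 + 2/7·r2
  [ 1  -4/21  -17/21  |  -13/21 ]
  [ 0      1  -29/22  |   -8/11 ]
  [ 0      0   -1/11  |    4/11 ]
r3 → -11·r3
  [ 1  -4/21  -17/21  |  -13/21 ]
  [ 0      1  -29/22  |   -8/11 ]
  [ 0      0       1  |      -4 ]
r2 → r2 + 29/22·r3
  [ 1  -4/21  -17/21  |  -13/21 ]
  [ 0      1       0  |      -6 ]
  [ 0      0       1  |      -4 ]
r1 → r1 + 17/21·r3
  [ 1  -4/21  0  |  -27/7 ]
  [ 0      1  0  |     -6 ]
  [ 0      0  1  |     -4 ]
r1 → r1 + 4/21·r2
  [ 1  0  0  |  -5 ]
  [ 0  1  0  |  -6 ]
  [ 0  0  1  |  -4 ]
Reading off the last column: a = -5, b = -6, c = -4.

(-5, -6, -4)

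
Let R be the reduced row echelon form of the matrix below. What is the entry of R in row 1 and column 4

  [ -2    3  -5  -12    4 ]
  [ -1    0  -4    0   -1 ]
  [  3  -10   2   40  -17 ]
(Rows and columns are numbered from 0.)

ρ1 := -1/2·ρ1
ρ2 := ρ2 + ρ1
ρ3 := ρ3 − 3·ρ1
ρ2 := -2/3·ρ2
ρ3 := ρ3 + 11/2·ρ2
ρ1 := ρ1 + 3/2·ρ2

2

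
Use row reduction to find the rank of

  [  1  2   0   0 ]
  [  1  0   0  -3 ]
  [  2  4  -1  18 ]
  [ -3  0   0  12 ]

rank = 4

Subtract R1 from R2.
  [  1   2   0   0 ]
  [  0  -2   0  -3 ]
  [  2   4  -1  18 ]
  [ -3   0   0  12 ]
Subtract 2 times R1 from R3.
  [  1   2   0   0 ]
  [  0  -2   0  -3 ]
  [  0   0  -1  18 ]
  [ -3   0   0  12 ]
Add 3 times R1 to R4.
  [ 1   2   0   0 ]
  [ 0  -2   0  -3 ]
  [ 0   0  -1  18 ]
  [ 0   6   0  12 ]
Multiply R2 by -1/2.
  [ 1  2   0    0 ]
  [ 0  1   0  3/2 ]
  [ 0  0  -1   18 ]
  [ 0  6   0   12 ]
Subtract 6 times R2 from R4.
  [ 1  2   0    0 ]
  [ 0  1   0  3/2 ]
  [ 0  0  -1   18 ]
  [ 0  0   0    3 ]
Multiply R3 by -1.
  [ 1  2  0    0 ]
  [ 0  1  0  3/2 ]
  [ 0  0  1  -18 ]
  [ 0  0  0    3 ]
Multiply R4 by 1/3.
  [ 1  2  0    0 ]
  [ 0  1  0  3/2 ]
  [ 0  0  1  -18 ]
  [ 0  0  0    1 ]
Add 18 times R4 to R3.
  [ 1  2  0    0 ]
  [ 0  1  0  3/2 ]
  [ 0  0  1    0 ]
  [ 0  0  0    1 ]
Subtract 3/2 times R4 from R2.
  [ 1  2  0  0 ]
  [ 0  1  0  0 ]
  [ 0  0  1  0 ]
  [ 0  0  0  1 ]
Subtract 2 times R2 from R1.
  [ 1  0  0  0 ]
  [ 0  1  0  0 ]
  [ 0  0  1  0 ]
  [ 0  0  0  1 ]
The reduced form has 4 nonzero rows.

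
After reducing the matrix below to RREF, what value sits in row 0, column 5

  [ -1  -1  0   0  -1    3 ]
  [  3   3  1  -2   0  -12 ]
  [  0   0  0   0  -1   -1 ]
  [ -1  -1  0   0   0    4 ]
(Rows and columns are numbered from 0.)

ρ1 ← -1·ρ1
  [  1   1  0   0   1   -3 ]
  [  3   3  1  -2   0  -12 ]
  [  0   0  0   0  -1   -1 ]
  [ -1  -1  0   0   0    4 ]
ρ2 ← ρ2 − 3·ρ1
  [  1   1  0   0   1  -3 ]
  [  0   0  1  -2  -3  -3 ]
  [  0   0  0   0  -1  -1 ]
  [ -1  -1  0   0   0   4 ]
ρ4 ← ρ4 + ρ1
  [ 1  1  0   0   1  -3 ]
  [ 0  0  1  -2  -3  -3 ]
  [ 0  0  0   0  -1  -1 ]
  [ 0  0  0   0   1   1 ]
ρ3 ← -1·ρ3
  [ 1  1  0   0   1  -3 ]
  [ 0  0  1  -2  -3  -3 ]
  [ 0  0  0   0   1   1 ]
  [ 0  0  0   0   1   1 ]
ρ4 ← ρ4 − ρ3
  [ 1  1  0   0   1  -3 ]
  [ 0  0  1  -2  -3  -3 ]
  [ 0  0  0   0   1   1 ]
  [ 0  0  0   0   0   0 ]
ρ2 ← ρ2 + 3·ρ3
  [ 1  1  0   0  1  -3 ]
  [ 0  0  1  -2  0   0 ]
  [ 0  0  0   0  1   1 ]
  [ 0  0  0   0  0   0 ]
ρ1 ← ρ1 − ρ3
  [ 1  1  0   0  0  -4 ]
  [ 0  0  1  -2  0   0 ]
  [ 0  0  0   0  1   1 ]
  [ 0  0  0   0  0   0 ]

-4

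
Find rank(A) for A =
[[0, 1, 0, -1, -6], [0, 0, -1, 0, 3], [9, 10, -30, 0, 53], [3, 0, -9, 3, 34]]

rank = 4

Swap R1 and R3.
Multiply R1 by 1/9.
Subtract 3 times R1 from R4.
Swap R2 and R3.
Add 10/3 times R2 to R4.
Multiply R3 by -1.
Subtract R3 from R4.
Multiply R4 by -3.
Add R4 to R2.
Add 10/3 times R3 to R1.
Subtract 10/9 times R2 from R1.
The reduced form has 4 nonzero rows.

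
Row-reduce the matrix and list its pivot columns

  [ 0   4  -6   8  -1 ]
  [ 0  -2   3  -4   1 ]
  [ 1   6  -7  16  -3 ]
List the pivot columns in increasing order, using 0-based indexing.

Swap r1 and r3.
  [ 1   6  -7  16  -3 ]
  [ 0  -2   3  -4   1 ]
  [ 0   4  -6   8  -1 ]
Multiply r2 by -1/2.
  [ 1  6    -7  16    -3 ]
  [ 0  1  -3/2   2  -1/2 ]
  [ 0  4    -6   8    -1 ]
Subtract 4 times r2 from r3.
  [ 1  6    -7  16    -3 ]
  [ 0  1  -3/2   2  -1/2 ]
  [ 0  0     0   0     1 ]
Add 1/2 times r3 to r2.
  [ 1  6    -7  16  -3 ]
  [ 0  1  -3/2   2   0 ]
  [ 0  0     0   0   1 ]
Add 3 times r3 to r1.
  [ 1  6    -7  16  0 ]
  [ 0  1  -3/2   2  0 ]
  [ 0  0     0   0  1 ]
Subtract 6 times r2 from r1.
  [ 1  0     2  4  0 ]
  [ 0  1  -3/2  2  0 ]
  [ 0  0     0  0  1 ]
Pivot columns are the columns containing a leading 1.

0, 1, 4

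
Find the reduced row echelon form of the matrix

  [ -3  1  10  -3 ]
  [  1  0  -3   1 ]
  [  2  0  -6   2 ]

[[1, 0, -3, 1], [0, 1, 1, 0], [0, 0, 0, 0]]

R1 → -1/3·R1
  [ 1  -1/3  -10/3  1 ]
  [ 1     0     -3  1 ]
  [ 2     0     -6  2 ]
R2 → R2 − R1
  [ 1  -1/3  -10/3  1 ]
  [ 0   1/3    1/3  0 ]
  [ 2     0     -6  2 ]
R3 → R3 − 2·R1
  [ 1  -1/3  -10/3  1 ]
  [ 0   1/3    1/3  0 ]
  [ 0   2/3    2/3  0 ]
R2 → 3·R2
  [ 1  -1/3  -10/3  1 ]
  [ 0     1      1  0 ]
  [ 0   2/3    2/3  0 ]
R3 → R3 − 2/3·R2
  [ 1  -1/3  -10/3  1 ]
  [ 0     1      1  0 ]
  [ 0     0      0  0 ]
R1 → R1 + 1/3·R2
  [ 1  0  -3  1 ]
  [ 0  1   1  0 ]
  [ 0  0   0  0 ]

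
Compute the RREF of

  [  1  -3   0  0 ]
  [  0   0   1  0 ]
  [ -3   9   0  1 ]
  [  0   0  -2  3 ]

R3 → R3 + 3·R1
R4 → R4 + 2·R2
R4 → R4 − 3·R3

[[1, -3, 0, 0], [0, 0, 1, 0], [0, 0, 0, 1], [0, 0, 0, 0]]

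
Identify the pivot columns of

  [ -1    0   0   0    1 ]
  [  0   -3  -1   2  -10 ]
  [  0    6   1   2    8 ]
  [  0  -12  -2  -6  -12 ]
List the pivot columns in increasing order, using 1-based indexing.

1, 2, 3, 4

ρ1 → -1·ρ1
  [ 1    0   0   0   -1 ]
  [ 0   -3  -1   2  -10 ]
  [ 0    6   1   2    8 ]
  [ 0  -12  -2  -6  -12 ]
ρ2 → -1/3·ρ2
  [ 1    0    0     0    -1 ]
  [ 0    1  1/3  -2/3  10/3 ]
  [ 0    6    1     2     8 ]
  [ 0  -12   -2    -6   -12 ]
ρ3 → ρ3 − 6·ρ2
  [ 1    0    0     0    -1 ]
  [ 0    1  1/3  -2/3  10/3 ]
  [ 0    0   -1     6   -12 ]
  [ 0  -12   -2    -6   -12 ]
ρ4 → ρ4 + 12·ρ2
  [ 1  0    0     0    -1 ]
  [ 0  1  1/3  -2/3  10/3 ]
  [ 0  0   -1     6   -12 ]
  [ 0  0    2   -14    28 ]
ρ3 → -1·ρ3
  [ 1  0    0     0    -1 ]
  [ 0  1  1/3  -2/3  10/3 ]
  [ 0  0    1    -6    12 ]
  [ 0  0    2   -14    28 ]
ρ4 → ρ4 − 2·ρ3
  [ 1  0    0     0    -1 ]
  [ 0  1  1/3  -2/3  10/3 ]
  [ 0  0    1    -6    12 ]
  [ 0  0    0    -2     4 ]
ρ4 → -1/2·ρ4
  [ 1  0    0     0    -1 ]
  [ 0  1  1/3  -2/3  10/3 ]
  [ 0  0    1    -6    12 ]
  [ 0  0    0     1    -2 ]
ρ3 → ρ3 + 6·ρ4
  [ 1  0    0     0    -1 ]
  [ 0  1  1/3  -2/3  10/3 ]
  [ 0  0    1     0     0 ]
  [ 0  0    0     1    -2 ]
ρ2 → ρ2 + 2/3·ρ4
  [ 1  0    0  0  -1 ]
  [ 0  1  1/3  0   2 ]
  [ 0  0    1  0   0 ]
  [ 0  0    0  1  -2 ]
ρ2 → ρ2 − 1/3·ρ3
  [ 1  0  0  0  -1 ]
  [ 0  1  0  0   2 ]
  [ 0  0  1  0   0 ]
  [ 0  0  0  1  -2 ]
Pivot columns are the columns containing a leading 1.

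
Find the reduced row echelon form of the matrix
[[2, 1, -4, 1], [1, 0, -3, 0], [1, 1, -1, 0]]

[[1, 0, -3, 0], [0, 1, 2, 0], [0, 0, 0, 1]]

R1 -> 1/2·R1
  [ 1  1/2  -2  1/2 ]
  [ 1    0  -3    0 ]
  [ 1    1  -1    0 ]
R2 -> R2 − R1
  [ 1   1/2  -2   1/2 ]
  [ 0  -1/2  -1  -1/2 ]
  [ 1     1  -1     0 ]
R3 -> R3 − R1
  [ 1   1/2  -2   1/2 ]
  [ 0  -1/2  -1  -1/2 ]
  [ 0   1/2   1  -1/2 ]
R2 -> -2·R2
  [ 1  1/2  -2   1/2 ]
  [ 0    1   2     1 ]
  [ 0  1/2   1  -1/2 ]
R3 -> R3 − 1/2·R2
  [ 1  1/2  -2  1/2 ]
  [ 0    1   2    1 ]
  [ 0    0   0   -1 ]
R3 -> -1·R3
  [ 1  1/2  -2  1/2 ]
  [ 0    1   2    1 ]
  [ 0    0   0    1 ]
R2 -> R2 − R3
  [ 1  1/2  -2  1/2 ]
  [ 0    1   2    0 ]
  [ 0    0   0    1 ]
R1 -> R1 − 1/2·R3
  [ 1  1/2  -2  0 ]
  [ 0    1   2  0 ]
  [ 0    0   0  1 ]
R1 -> R1 − 1/2·R2
  [ 1  0  -3  0 ]
  [ 0  1   2  0 ]
  [ 0  0   0  1 ]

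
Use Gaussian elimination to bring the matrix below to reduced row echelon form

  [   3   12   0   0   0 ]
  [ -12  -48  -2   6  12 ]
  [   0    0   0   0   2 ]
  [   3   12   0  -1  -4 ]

ρ1 → 1/3·ρ1
  [   1    4   0   0   0 ]
  [ -12  -48  -2   6  12 ]
  [   0    0   0   0   2 ]
  [   3   12   0  -1  -4 ]
ρ2 → ρ2 + 12·ρ1
  [ 1   4   0   0   0 ]
  [ 0   0  -2   6  12 ]
  [ 0   0   0   0   2 ]
  [ 3  12   0  -1  -4 ]
ρ4 → ρ4 − 3·ρ1
  [ 1  4   0   0   0 ]
  [ 0  0  -2   6  12 ]
  [ 0  0   0   0   2 ]
  [ 0  0   0  -1  -4 ]
ρ2 → -1/2·ρ2
  [ 1  4  0   0   0 ]
  [ 0  0  1  -3  -6 ]
  [ 0  0  0   0   2 ]
  [ 0  0  0  -1  -4 ]
ρ3 <-> ρ4
  [ 1  4  0   0   0 ]
  [ 0  0  1  -3  -6 ]
  [ 0  0  0  -1  -4 ]
  [ 0  0  0   0   2 ]
ρ3 → -1·ρ3
  [ 1  4  0   0   0 ]
  [ 0  0  1  -3  -6 ]
  [ 0  0  0   1   4 ]
  [ 0  0  0   0   2 ]
ρ4 → 1/2·ρ4
  [ 1  4  0   0   0 ]
  [ 0  0  1  -3  -6 ]
  [ 0  0  0   1   4 ]
  [ 0  0  0   0   1 ]
ρ3 → ρ3 − 4·ρ4
  [ 1  4  0   0   0 ]
  [ 0  0  1  -3  -6 ]
  [ 0  0  0   1   0 ]
  [ 0  0  0   0   1 ]
ρ2 → ρ2 + 6·ρ4
  [ 1  4  0   0  0 ]
  [ 0  0  1  -3  0 ]
  [ 0  0  0   1  0 ]
  [ 0  0  0   0  1 ]
ρ2 → ρ2 + 3·ρ3
  [ 1  4  0  0  0 ]
  [ 0  0  1  0  0 ]
  [ 0  0  0  1  0 ]
  [ 0  0  0  0  1 ]

[[1, 4, 0, 0, 0], [0, 0, 1, 0, 0], [0, 0, 0, 1, 0], [0, 0, 0, 0, 1]]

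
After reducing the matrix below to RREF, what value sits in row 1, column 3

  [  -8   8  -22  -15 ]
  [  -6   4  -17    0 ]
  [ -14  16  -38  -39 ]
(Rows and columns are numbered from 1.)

Multiply R1 by -1/8.
  [   1  -1  11/4  15/8 ]
  [  -6   4   -17     0 ]
  [ -14  16   -38   -39 ]
Add 6 times R1 to R2.
  [   1  -1  11/4  15/8 ]
  [   0  -2  -1/2  45/4 ]
  [ -14  16   -38   -39 ]
Add 14 times R1 to R3.
  [ 1  -1  11/4   15/8 ]
  [ 0  -2  -1/2   45/4 ]
  [ 0   2   1/2  -51/4 ]
Multiply R2 by -1/2.
  [ 1  -1  11/4   15/8 ]
  [ 0   1   1/4  -45/8 ]
  [ 0   2   1/2  -51/4 ]
Subtract 2 times R2 from R3.
  [ 1  -1  11/4   15/8 ]
  [ 0   1   1/4  -45/8 ]
  [ 0   0     0   -3/2 ]
Multiply R3 by -2/3.
  [ 1  -1  11/4   15/8 ]
  [ 0   1   1/4  -45/8 ]
  [ 0   0     0      1 ]
Add 45/8 times R3 to R2.
  [ 1  -1  11/4  15/8 ]
  [ 0   1   1/4     0 ]
  [ 0   0     0     1 ]
Subtract 15/8 times R3 from R1.
  [ 1  -1  11/4  0 ]
  [ 0   1   1/4  0 ]
  [ 0   0     0  1 ]
Add R2 to R1.
  [ 1  0    3  0 ]
  [ 0  1  1/4  0 ]
  [ 0  0    0  1 ]

3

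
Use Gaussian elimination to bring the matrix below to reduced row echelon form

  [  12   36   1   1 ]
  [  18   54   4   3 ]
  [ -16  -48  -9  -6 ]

R1 ← 1/12·R1
  [   1    3  1/12  1/12 ]
  [  18   54     4     3 ]
  [ -16  -48    -9    -6 ]
R2 ← R2 − 18·R1
  [   1    3  1/12  1/12 ]
  [   0    0   5/2   3/2 ]
  [ -16  -48    -9    -6 ]
R3 ← R3 + 16·R1
  [ 1  3   1/12   1/12 ]
  [ 0  0    5/2    3/2 ]
  [ 0  0  -23/3  -14/3 ]
R2 ← 2/5·R2
  [ 1  3   1/12   1/12 ]
  [ 0  0      1    3/5 ]
  [ 0  0  -23/3  -14/3 ]
R3 ← R3 + 23/3·R2
  [ 1  3  1/12   1/12 ]
  [ 0  0     1    3/5 ]
  [ 0  0     0  -1/15 ]
R3 ← -15·R3
  [ 1  3  1/12  1/12 ]
  [ 0  0     1   3/5 ]
  [ 0  0     0     1 ]
R2 ← R2 − 3/5·R3
  [ 1  3  1/12  1/12 ]
  [ 0  0     1     0 ]
  [ 0  0     0     1 ]
R1 ← R1 − 1/12·R3
  [ 1  3  1/12  0 ]
  [ 0  0     1  0 ]
  [ 0  0     0  1 ]
R1 ← R1 − 1/12·R2
  [ 1  3  0  0 ]
  [ 0  0  1  0 ]
  [ 0  0  0  1 ]

[[1, 3, 0, 0], [0, 0, 1, 0], [0, 0, 0, 1]]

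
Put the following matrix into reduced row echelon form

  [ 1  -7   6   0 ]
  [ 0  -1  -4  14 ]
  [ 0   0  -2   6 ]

[[1, 0, 0, 4], [0, 1, 0, -2], [0, 0, 1, -3]]

r2 ← -1·r2
  [ 1  -7   6    0 ]
  [ 0   1   4  -14 ]
  [ 0   0  -2    6 ]
r3 ← -1/2·r3
  [ 1  -7  6    0 ]
  [ 0   1  4  -14 ]
  [ 0   0  1   -3 ]
r2 ← r2 − 4·r3
  [ 1  -7  6   0 ]
  [ 0   1  0  -2 ]
  [ 0   0  1  -3 ]
r1 ← r1 − 6·r3
  [ 1  -7  0  18 ]
  [ 0   1  0  -2 ]
  [ 0   0  1  -3 ]
r1 ← r1 + 7·r2
  [ 1  0  0   4 ]
  [ 0  1  0  -2 ]
  [ 0  0  1  -3 ]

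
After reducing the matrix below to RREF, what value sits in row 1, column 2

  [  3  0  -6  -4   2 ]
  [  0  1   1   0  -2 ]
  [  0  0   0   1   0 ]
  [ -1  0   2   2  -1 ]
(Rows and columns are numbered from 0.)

1

Multiply ρ1 by 1/3.
  [  1  0  -2  -4/3  2/3 ]
  [  0  1   1     0   -2 ]
  [  0  0   0     1    0 ]
  [ -1  0   2     2   -1 ]
Add ρ1 to ρ4.
  [ 1  0  -2  -4/3   2/3 ]
  [ 0  1   1     0    -2 ]
  [ 0  0   0     1     0 ]
  [ 0  0   0   2/3  -1/3 ]
Subtract 2/3 times ρ3 from ρ4.
  [ 1  0  -2  -4/3   2/3 ]
  [ 0  1   1     0    -2 ]
  [ 0  0   0     1     0 ]
  [ 0  0   0     0  -1/3 ]
Multiply ρ4 by -3.
  [ 1  0  -2  -4/3  2/3 ]
  [ 0  1   1     0   -2 ]
  [ 0  0   0     1    0 ]
  [ 0  0   0     0    1 ]
Add 2 times ρ4 to ρ2.
  [ 1  0  -2  -4/3  2/3 ]
  [ 0  1   1     0    0 ]
  [ 0  0   0     1    0 ]
  [ 0  0   0     0    1 ]
Subtract 2/3 times ρ4 from ρ1.
  [ 1  0  -2  -4/3  0 ]
  [ 0  1   1     0  0 ]
  [ 0  0   0     1  0 ]
  [ 0  0   0     0  1 ]
Add 4/3 times ρ3 to ρ1.
  [ 1  0  -2  0  0 ]
  [ 0  1   1  0  0 ]
  [ 0  0   0  1  0 ]
  [ 0  0   0  0  1 ]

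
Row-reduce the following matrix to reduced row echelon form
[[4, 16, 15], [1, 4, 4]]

r1 ← 1/4·r1
  [ 1  4  15/4 ]
  [ 1  4     4 ]
r2 ← r2 − r1
  [ 1  4  15/4 ]
  [ 0  0   1/4 ]
r2 ← 4·r2
  [ 1  4  15/4 ]
  [ 0  0     1 ]
r1 ← r1 − 15/4·r2
  [ 1  4  0 ]
  [ 0  0  1 ]

[[1, 4, 0], [0, 0, 1]]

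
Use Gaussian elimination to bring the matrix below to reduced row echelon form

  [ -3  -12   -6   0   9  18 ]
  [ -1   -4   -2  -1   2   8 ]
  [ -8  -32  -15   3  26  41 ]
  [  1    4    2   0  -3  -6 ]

ρ1 ← -1/3·ρ1
  [  1    4    2   0  -3  -6 ]
  [ -1   -4   -2  -1   2   8 ]
  [ -8  -32  -15   3  26  41 ]
  [  1    4    2   0  -3  -6 ]
ρ2 ← ρ2 + ρ1
  [  1    4    2   0  -3  -6 ]
  [  0    0    0  -1  -1   2 ]
  [ -8  -32  -15   3  26  41 ]
  [  1    4    2   0  -3  -6 ]
ρ3 ← ρ3 + 8·ρ1
  [ 1  4  2   0  -3  -6 ]
  [ 0  0  0  -1  -1   2 ]
  [ 0  0  1   3   2  -7 ]
  [ 1  4  2   0  -3  -6 ]
ρ4 ← ρ4 − ρ1
  [ 1  4  2   0  -3  -6 ]
  [ 0  0  0  -1  -1   2 ]
  [ 0  0  1   3   2  -7 ]
  [ 0  0  0   0   0   0 ]
ρ2 <-> ρ3
  [ 1  4  2   0  -3  -6 ]
  [ 0  0  1   3   2  -7 ]
  [ 0  0  0  -1  -1   2 ]
  [ 0  0  0   0   0   0 ]
ρ3 ← -1·ρ3
  [ 1  4  2  0  -3  -6 ]
  [ 0  0  1  3   2  -7 ]
  [ 0  0  0  1   1  -2 ]
  [ 0  0  0  0   0   0 ]
ρ2 ← ρ2 − 3·ρ3
  [ 1  4  2  0  -3  -6 ]
  [ 0  0  1  0  -1  -1 ]
  [ 0  0  0  1   1  -2 ]
  [ 0  0  0  0   0   0 ]
ρ1 ← ρ1 − 2·ρ2
  [ 1  4  0  0  -1  -4 ]
  [ 0  0  1  0  -1  -1 ]
  [ 0  0  0  1   1  -2 ]
  [ 0  0  0  0   0   0 ]

[[1, 4, 0, 0, -1, -4], [0, 0, 1, 0, -1, -1], [0, 0, 0, 1, 1, -2], [0, 0, 0, 0, 0, 0]]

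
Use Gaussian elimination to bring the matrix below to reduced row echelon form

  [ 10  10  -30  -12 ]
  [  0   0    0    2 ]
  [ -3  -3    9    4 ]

[[1, 1, -3, 0], [0, 0, 0, 1], [0, 0, 0, 0]]

r1 -> 1/10·r1
  [  1   1  -3  -6/5 ]
  [  0   0   0     2 ]
  [ -3  -3   9     4 ]
r3 -> r3 + 3·r1
  [ 1  1  -3  -6/5 ]
  [ 0  0   0     2 ]
  [ 0  0   0   2/5 ]
r2 -> 1/2·r2
  [ 1  1  -3  -6/5 ]
  [ 0  0   0     1 ]
  [ 0  0   0   2/5 ]
r3 -> r3 − 2/5·r2
  [ 1  1  -3  -6/5 ]
  [ 0  0   0     1 ]
  [ 0  0   0     0 ]
r1 -> r1 + 6/5·r2
  [ 1  1  -3  0 ]
  [ 0  0   0  1 ]
  [ 0  0   0  0 ]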